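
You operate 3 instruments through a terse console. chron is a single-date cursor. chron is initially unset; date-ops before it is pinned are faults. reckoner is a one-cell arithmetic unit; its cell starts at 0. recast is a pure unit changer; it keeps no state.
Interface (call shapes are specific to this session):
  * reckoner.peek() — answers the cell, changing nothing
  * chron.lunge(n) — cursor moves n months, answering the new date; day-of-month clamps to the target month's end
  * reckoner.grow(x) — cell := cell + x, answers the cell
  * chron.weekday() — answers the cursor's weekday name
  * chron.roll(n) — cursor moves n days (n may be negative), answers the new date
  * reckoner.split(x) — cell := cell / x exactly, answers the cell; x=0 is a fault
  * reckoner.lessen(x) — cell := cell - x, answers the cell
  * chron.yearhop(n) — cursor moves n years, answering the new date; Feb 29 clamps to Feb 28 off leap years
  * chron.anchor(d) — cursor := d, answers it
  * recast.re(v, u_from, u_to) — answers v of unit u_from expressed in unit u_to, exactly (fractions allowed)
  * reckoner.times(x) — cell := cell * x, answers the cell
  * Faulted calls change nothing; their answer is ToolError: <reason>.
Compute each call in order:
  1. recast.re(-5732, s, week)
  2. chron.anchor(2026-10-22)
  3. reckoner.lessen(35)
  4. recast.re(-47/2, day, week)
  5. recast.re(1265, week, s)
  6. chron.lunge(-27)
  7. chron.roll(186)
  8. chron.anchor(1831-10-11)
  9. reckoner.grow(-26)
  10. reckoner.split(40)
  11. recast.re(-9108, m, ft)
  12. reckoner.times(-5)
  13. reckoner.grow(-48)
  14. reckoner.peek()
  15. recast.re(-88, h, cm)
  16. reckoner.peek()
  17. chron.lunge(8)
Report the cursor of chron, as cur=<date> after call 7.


Answer: cur=2025-01-24

Derivation:
I try re(v: -5732, u_from: s, u_to: week), yielding -1433/151200.
Invoking anchor(d: 2026-10-22), giving 2026-10-22.
Then lessen(x: 35): -35.
Now I run re(v: -47/2, u_from: day, u_to: week), which returns -47/14.
I try re(v: 1265, u_from: week, u_to: s), and get 765072000.
I invoke lunge(n: -27), giving 2024-07-22.
Calling roll(n: 186), which returns 2025-01-24.
I try anchor(d: 1831-10-11), → 1831-10-11.
I run grow(x: -26), — result: -61.
I use split(x: 40), and get -61/40.
I try re(v: -9108, u_from: m, u_to: ft), giving -3795000/127.
I invoke times(x: -5), and get 61/8.
Using grow(x: -48), — result: -323/8.
Calling peek, and get -323/8.
Now I run re(v: -88, u_from: h, u_to: cm), and see ToolError: incompatible units.
I invoke peek, and observe -323/8.
I call lunge(n: 8), and see 1832-06-11.


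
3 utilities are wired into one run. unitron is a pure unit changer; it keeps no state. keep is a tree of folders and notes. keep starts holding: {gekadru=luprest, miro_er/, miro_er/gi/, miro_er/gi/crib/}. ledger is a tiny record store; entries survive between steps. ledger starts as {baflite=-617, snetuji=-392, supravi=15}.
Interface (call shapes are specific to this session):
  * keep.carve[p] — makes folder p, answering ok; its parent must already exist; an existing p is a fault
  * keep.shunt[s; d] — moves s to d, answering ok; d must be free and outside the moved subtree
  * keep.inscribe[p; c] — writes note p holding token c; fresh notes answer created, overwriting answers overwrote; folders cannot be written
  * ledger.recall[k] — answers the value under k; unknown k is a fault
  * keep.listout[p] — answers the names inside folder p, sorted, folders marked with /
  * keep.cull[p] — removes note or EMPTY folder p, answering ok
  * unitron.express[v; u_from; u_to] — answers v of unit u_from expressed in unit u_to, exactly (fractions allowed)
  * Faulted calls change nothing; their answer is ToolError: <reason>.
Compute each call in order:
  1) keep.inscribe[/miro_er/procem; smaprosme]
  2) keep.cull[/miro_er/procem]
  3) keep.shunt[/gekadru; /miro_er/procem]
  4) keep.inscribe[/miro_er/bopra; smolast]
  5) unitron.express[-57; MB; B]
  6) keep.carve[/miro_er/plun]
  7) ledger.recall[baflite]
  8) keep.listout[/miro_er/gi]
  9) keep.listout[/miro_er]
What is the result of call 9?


Answer: [bopra, gi/, plun/, procem]

Derivation:
Then inscribe with p: /miro_er/procem, c: smaprosme: created.
Using cull with p: /miro_er/procem, yielding ok.
I call shunt with s: /gekadru, d: /miro_er/procem, and observe ok.
Then inscribe with p: /miro_er/bopra, c: smolast, and get created.
I try express with v: -57, u_from: MB, u_to: B, — result: -57000000.
Invoking carve with p: /miro_er/plun, and observe ok.
Then recall with k: baflite, giving -617.
Next I call listout with p: /miro_er/gi, and observe [crib/].
Then listout with p: /miro_er, — result: [bopra, gi/, plun/, procem].


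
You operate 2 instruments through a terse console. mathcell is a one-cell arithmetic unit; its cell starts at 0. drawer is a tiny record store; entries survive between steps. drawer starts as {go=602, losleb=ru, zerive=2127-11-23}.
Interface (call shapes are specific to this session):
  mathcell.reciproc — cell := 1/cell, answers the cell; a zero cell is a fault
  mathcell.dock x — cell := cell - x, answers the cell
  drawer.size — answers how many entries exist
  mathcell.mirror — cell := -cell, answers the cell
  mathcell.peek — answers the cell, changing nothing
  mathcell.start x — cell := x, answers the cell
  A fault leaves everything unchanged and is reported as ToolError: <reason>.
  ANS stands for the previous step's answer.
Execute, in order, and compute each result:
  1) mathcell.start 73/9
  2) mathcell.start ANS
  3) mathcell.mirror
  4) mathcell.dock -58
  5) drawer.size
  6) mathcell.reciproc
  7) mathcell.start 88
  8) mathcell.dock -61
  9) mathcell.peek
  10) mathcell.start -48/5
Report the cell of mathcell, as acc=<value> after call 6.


Answer: acc=9/449

Derivation:
$ mathcell.start x→73/9
[out] 73/9
$ mathcell.start x→ANS
[out] 73/9
$ mathcell.mirror
[out] -73/9
$ mathcell.dock x→-58
[out] 449/9
$ drawer.size
[out] 3
$ mathcell.reciproc
[out] 9/449
$ mathcell.start x→88
[out] 88
$ mathcell.dock x→-61
[out] 149
$ mathcell.peek
[out] 149
$ mathcell.start x→-48/5
[out] -48/5


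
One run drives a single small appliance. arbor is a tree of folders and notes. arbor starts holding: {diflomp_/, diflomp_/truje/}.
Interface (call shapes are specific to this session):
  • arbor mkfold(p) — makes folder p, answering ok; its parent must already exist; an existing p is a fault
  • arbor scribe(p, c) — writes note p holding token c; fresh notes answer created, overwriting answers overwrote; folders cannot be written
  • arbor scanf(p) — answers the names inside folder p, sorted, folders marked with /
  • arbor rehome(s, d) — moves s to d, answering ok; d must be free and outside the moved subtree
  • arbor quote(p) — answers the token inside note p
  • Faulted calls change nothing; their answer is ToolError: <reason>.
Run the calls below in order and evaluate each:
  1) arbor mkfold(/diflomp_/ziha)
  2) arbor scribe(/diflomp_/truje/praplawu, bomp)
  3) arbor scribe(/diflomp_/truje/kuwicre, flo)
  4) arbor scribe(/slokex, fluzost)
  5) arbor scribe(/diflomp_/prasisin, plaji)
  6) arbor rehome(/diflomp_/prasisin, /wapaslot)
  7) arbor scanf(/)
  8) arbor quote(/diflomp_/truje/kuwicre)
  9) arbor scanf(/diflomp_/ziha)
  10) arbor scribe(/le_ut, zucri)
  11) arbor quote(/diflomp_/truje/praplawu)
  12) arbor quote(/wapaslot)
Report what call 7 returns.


Answer: [diflomp_/, slokex, wapaslot]

Derivation:
// arbor mkfold(p→/diflomp_/ziha) => ok
// arbor scribe(p→/diflomp_/truje/praplawu, c→bomp) => created
// arbor scribe(p→/diflomp_/truje/kuwicre, c→flo) => created
// arbor scribe(p→/slokex, c→fluzost) => created
// arbor scribe(p→/diflomp_/prasisin, c→plaji) => created
// arbor rehome(s→/diflomp_/prasisin, d→/wapaslot) => ok
// arbor scanf(p→/) => [diflomp_/, slokex, wapaslot]
// arbor quote(p→/diflomp_/truje/kuwicre) => flo
// arbor scanf(p→/diflomp_/ziha) => []
// arbor scribe(p→/le_ut, c→zucri) => created
// arbor quote(p→/diflomp_/truje/praplawu) => bomp
// arbor quote(p→/wapaslot) => plaji


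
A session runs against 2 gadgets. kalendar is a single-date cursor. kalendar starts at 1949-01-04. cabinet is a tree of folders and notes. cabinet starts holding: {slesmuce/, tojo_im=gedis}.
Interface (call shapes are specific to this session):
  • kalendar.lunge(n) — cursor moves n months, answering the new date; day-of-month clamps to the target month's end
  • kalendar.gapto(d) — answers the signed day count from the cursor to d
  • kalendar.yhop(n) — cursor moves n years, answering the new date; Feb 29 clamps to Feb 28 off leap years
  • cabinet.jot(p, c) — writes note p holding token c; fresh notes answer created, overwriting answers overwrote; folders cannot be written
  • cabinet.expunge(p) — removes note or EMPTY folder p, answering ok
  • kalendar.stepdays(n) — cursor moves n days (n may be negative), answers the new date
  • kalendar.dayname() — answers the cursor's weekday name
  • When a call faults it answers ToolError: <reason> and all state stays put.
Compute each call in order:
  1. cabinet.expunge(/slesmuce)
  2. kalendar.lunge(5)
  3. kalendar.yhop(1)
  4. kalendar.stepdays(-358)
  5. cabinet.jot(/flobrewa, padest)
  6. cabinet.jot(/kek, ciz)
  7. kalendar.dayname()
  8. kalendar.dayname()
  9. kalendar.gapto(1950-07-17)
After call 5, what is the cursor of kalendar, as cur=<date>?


Step: cabinet.expunge[p='/slesmuce']
Result: ok
Step: kalendar.lunge[n='5']
Result: 1949-06-04
Step: kalendar.yhop[n='1']
Result: 1950-06-04
Step: kalendar.stepdays[n='-358']
Result: 1949-06-11
Step: cabinet.jot[p='/flobrewa'; c='padest']
Result: created
Step: cabinet.jot[p='/kek'; c='ciz']
Result: created
Step: kalendar.dayname[]
Result: Saturday
Step: kalendar.dayname[]
Result: Saturday
Step: kalendar.gapto[d='1950-07-17']
Result: 401

Answer: cur=1949-06-11


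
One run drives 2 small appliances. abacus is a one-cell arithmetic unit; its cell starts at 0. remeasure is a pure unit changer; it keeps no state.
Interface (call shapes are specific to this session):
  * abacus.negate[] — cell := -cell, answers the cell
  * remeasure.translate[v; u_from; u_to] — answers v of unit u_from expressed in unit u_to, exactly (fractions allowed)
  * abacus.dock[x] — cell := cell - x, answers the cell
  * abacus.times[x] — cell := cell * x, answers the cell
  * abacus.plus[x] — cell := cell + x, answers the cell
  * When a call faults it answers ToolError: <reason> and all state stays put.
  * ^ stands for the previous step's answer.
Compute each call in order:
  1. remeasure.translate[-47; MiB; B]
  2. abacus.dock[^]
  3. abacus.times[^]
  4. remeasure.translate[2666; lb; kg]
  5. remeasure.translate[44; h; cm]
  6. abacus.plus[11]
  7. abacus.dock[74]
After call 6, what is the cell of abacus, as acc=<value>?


Answer: acc=2428821185757195

Derivation:
Step: remeasure.translate[v=-47; u_from=MiB; u_to=B]
Result: -49283072
Step: abacus.dock[x=^]
Result: 49283072
Step: abacus.times[x=^]
Result: 2428821185757184
Step: remeasure.translate[v=2666; u_from=lb; u_to=kg]
Result: 60463862921/50000000
Step: remeasure.translate[v=44; u_from=h; u_to=cm]
Result: ToolError: incompatible units
Step: abacus.plus[x=11]
Result: 2428821185757195
Step: abacus.dock[x=74]
Result: 2428821185757121


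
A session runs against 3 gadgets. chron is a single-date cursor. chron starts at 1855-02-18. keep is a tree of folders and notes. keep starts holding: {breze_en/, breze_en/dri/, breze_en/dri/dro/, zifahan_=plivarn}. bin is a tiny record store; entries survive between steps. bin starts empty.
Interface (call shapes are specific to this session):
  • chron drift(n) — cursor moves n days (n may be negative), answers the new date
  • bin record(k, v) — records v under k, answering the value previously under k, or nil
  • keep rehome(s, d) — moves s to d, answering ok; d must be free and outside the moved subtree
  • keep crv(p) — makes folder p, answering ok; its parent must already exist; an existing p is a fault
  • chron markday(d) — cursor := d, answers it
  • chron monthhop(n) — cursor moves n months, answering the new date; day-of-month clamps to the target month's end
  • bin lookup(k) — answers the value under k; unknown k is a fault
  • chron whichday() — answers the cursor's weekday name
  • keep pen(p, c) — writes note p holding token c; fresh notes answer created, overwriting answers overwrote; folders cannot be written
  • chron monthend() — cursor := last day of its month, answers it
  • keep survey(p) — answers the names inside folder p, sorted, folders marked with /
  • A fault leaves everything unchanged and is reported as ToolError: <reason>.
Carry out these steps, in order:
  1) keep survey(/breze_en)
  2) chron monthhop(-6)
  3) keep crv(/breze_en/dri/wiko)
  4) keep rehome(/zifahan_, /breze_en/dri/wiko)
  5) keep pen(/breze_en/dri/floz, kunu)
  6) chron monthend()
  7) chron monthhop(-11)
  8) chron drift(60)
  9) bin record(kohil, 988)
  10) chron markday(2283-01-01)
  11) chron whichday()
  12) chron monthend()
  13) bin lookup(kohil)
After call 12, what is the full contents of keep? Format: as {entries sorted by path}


·→ keep survey(p='/breze_en')
·← [dri/]
·→ chron monthhop(n='-6')
·← 1854-08-18
·→ keep crv(p='/breze_en/dri/wiko')
·← ok
·→ keep rehome(s='/zifahan_', d='/breze_en/dri/wiko')
·← ToolError: exists
·→ keep pen(p='/breze_en/dri/floz', c='kunu')
·← created
·→ chron monthend()
·← 1854-08-31
·→ chron monthhop(n='-11')
·← 1853-09-30
·→ chron drift(n='60')
·← 1853-11-29
·→ bin record(k='kohil', v='988')
·← nil
·→ chron markday(d='2283-01-01')
·← 2283-01-01
·→ chron whichday()
·← Monday
·→ chron monthend()
·← 2283-01-31
·→ bin lookup(k='kohil')
·← 988

Answer: {breze_en/, breze_en/dri/, breze_en/dri/dro/, breze_en/dri/floz=kunu, breze_en/dri/wiko/, zifahan_=plivarn}


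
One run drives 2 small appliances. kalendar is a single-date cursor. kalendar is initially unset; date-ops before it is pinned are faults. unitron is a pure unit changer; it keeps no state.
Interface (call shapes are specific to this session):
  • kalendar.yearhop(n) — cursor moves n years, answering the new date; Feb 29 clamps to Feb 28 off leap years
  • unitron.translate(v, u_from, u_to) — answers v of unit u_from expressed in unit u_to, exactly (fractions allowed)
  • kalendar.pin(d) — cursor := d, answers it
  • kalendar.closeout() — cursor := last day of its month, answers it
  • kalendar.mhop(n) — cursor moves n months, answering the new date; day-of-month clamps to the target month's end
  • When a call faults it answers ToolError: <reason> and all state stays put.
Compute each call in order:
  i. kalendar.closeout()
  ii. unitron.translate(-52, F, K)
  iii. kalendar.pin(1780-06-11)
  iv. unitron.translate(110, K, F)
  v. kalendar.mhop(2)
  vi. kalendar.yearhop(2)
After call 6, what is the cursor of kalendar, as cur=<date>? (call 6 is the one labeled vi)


> kalendar.closeout
= ToolError: no date set
> unitron.translate v→-52 u_from→F u_to→K
= 13589/60
> kalendar.pin d→1780-06-11
= 1780-06-11
> unitron.translate v→110 u_from→K u_to→F
= -26167/100
> kalendar.mhop n→2
= 1780-08-11
> kalendar.yearhop n→2
= 1782-08-11

Answer: cur=1782-08-11


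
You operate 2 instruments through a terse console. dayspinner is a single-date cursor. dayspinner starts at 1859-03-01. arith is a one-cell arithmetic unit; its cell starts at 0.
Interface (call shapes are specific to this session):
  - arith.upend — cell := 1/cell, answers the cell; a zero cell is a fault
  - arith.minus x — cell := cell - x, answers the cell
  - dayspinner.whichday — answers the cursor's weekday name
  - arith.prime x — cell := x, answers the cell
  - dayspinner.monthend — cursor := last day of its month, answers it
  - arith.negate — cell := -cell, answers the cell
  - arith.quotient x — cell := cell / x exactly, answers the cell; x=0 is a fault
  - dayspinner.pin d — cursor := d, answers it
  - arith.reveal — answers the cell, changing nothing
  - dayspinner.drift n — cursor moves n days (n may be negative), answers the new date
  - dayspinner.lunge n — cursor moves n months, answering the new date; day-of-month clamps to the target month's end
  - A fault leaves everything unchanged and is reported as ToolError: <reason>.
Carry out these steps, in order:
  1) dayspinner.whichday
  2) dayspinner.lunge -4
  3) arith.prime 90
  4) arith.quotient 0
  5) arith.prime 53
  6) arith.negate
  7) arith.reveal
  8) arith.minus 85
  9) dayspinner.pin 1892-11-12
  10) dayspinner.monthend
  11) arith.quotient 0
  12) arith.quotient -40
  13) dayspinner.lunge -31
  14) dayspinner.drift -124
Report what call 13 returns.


Answer: 1890-04-30

Derivation:
! 1. dayspinner.whichday() == Tuesday
! 2. dayspinner.lunge(n=-4) == 1858-11-01
! 3. arith.prime(x=90) == 90
! 4. arith.quotient(x=0) == ToolError: division by zero
! 5. arith.prime(x=53) == 53
! 6. arith.negate() == -53
! 7. arith.reveal() == -53
! 8. arith.minus(x=85) == -138
! 9. dayspinner.pin(d=1892-11-12) == 1892-11-12
! 10. dayspinner.monthend() == 1892-11-30
! 11. arith.quotient(x=0) == ToolError: division by zero
! 12. arith.quotient(x=-40) == 69/20
! 13. dayspinner.lunge(n=-31) == 1890-04-30
! 14. dayspinner.drift(n=-124) == 1889-12-27


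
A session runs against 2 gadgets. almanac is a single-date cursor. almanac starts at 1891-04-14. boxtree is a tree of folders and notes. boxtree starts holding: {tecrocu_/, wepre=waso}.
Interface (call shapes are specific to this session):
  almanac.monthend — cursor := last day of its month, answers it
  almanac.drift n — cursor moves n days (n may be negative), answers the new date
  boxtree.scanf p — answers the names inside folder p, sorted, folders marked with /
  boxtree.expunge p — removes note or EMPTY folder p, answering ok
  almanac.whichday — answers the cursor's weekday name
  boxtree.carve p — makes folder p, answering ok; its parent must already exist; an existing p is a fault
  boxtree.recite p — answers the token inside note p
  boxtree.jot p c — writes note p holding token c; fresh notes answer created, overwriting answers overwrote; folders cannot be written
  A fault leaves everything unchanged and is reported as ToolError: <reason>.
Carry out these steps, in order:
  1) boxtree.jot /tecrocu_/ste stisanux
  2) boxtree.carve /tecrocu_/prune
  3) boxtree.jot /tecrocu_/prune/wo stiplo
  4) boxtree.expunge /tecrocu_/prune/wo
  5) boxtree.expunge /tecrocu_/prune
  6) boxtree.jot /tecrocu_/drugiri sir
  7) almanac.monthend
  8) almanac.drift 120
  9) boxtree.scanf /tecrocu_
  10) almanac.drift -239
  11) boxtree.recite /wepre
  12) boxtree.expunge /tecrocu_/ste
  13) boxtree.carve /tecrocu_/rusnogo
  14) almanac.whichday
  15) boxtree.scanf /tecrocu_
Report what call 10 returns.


Calling boxtree.jot with p: /tecrocu_/ste, c: stisanux, giving created.
Next I call boxtree.carve with p: /tecrocu_/prune, giving ok.
Then boxtree.jot with p: /tecrocu_/prune/wo, c: stiplo, yielding created.
I invoke boxtree.expunge with p: /tecrocu_/prune/wo, and see ok.
Calling boxtree.expunge with p: /tecrocu_/prune, and observe ok.
Using boxtree.jot with p: /tecrocu_/drugiri, c: sir, which returns created.
Invoking almanac.monthend(): 1891-04-30.
Invoking almanac.drift with n: 120, and see 1891-08-28.
I try boxtree.scanf with p: /tecrocu_, and see [drugiri, ste].
I call almanac.drift with n: -239, giving 1891-01-01.
Then boxtree.recite with p: /wepre, which returns waso.
I invoke boxtree.expunge with p: /tecrocu_/ste, and observe ok.
I try boxtree.carve with p: /tecrocu_/rusnogo, giving ok.
I call almanac.whichday(), — result: Thursday.
Then boxtree.scanf with p: /tecrocu_, and get [drugiri, rusnogo/].

Answer: 1891-01-01


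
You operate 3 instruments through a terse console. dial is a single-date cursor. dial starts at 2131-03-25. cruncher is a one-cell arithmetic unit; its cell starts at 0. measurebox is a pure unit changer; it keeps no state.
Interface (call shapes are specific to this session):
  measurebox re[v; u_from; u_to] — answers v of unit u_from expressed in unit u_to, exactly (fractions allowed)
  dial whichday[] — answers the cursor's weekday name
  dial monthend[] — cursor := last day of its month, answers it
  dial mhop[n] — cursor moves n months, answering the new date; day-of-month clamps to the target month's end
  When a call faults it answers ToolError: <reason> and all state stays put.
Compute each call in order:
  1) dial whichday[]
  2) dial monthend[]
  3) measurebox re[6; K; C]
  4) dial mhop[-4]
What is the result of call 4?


Calling dial whichday(), and get Sunday.
Then dial monthend(), which returns 2131-03-31.
I use measurebox re with v: 6, u_from: K, u_to: C, which returns -5343/20.
Then dial mhop with n: -4, — result: 2130-11-30.

Answer: 2130-11-30


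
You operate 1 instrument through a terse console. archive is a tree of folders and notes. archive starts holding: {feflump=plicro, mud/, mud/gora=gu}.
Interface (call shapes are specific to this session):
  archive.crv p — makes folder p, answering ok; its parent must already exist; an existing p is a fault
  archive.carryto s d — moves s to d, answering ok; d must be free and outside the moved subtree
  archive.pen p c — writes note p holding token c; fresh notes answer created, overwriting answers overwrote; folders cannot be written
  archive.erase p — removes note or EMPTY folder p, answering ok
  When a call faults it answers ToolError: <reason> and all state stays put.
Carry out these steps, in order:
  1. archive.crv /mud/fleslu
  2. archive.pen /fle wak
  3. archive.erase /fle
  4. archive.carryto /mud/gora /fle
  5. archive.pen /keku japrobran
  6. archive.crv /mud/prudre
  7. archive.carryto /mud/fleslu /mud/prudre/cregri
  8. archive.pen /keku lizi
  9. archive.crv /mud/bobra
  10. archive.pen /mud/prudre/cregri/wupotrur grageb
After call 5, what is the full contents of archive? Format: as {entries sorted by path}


// 1. crv(p→/mud/fleslu) == ok
// 2. pen(p→/fle, c→wak) == created
// 3. erase(p→/fle) == ok
// 4. carryto(s→/mud/gora, d→/fle) == ok
// 5. pen(p→/keku, c→japrobran) == created
// 6. crv(p→/mud/prudre) == ok
// 7. carryto(s→/mud/fleslu, d→/mud/prudre/cregri) == ok
// 8. pen(p→/keku, c→lizi) == overwrote
// 9. crv(p→/mud/bobra) == ok
// 10. pen(p→/mud/prudre/cregri/wupotrur, c→grageb) == created

Answer: {feflump=plicro, fle=gu, keku=japrobran, mud/, mud/fleslu/}


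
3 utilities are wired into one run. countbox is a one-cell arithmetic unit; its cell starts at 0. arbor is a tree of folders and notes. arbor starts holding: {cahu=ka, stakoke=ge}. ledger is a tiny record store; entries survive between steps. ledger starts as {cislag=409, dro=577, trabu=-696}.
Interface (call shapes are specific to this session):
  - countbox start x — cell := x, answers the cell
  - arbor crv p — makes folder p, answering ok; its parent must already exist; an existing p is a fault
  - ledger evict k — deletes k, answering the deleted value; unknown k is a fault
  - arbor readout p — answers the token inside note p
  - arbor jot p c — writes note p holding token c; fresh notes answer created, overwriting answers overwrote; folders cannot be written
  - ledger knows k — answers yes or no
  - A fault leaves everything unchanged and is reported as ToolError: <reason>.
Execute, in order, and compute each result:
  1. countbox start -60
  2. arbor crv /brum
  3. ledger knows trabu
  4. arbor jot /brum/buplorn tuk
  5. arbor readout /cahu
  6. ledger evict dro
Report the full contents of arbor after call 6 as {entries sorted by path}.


Answer: {brum/, brum/buplorn=tuk, cahu=ka, stakoke=ge}

Derivation:
~$ countbox start x='-60'
[out] -60
~$ arbor crv p='/brum'
[out] ok
~$ ledger knows k='trabu'
[out] yes
~$ arbor jot p='/brum/buplorn' c='tuk'
[out] created
~$ arbor readout p='/cahu'
[out] ka
~$ ledger evict k='dro'
[out] 577


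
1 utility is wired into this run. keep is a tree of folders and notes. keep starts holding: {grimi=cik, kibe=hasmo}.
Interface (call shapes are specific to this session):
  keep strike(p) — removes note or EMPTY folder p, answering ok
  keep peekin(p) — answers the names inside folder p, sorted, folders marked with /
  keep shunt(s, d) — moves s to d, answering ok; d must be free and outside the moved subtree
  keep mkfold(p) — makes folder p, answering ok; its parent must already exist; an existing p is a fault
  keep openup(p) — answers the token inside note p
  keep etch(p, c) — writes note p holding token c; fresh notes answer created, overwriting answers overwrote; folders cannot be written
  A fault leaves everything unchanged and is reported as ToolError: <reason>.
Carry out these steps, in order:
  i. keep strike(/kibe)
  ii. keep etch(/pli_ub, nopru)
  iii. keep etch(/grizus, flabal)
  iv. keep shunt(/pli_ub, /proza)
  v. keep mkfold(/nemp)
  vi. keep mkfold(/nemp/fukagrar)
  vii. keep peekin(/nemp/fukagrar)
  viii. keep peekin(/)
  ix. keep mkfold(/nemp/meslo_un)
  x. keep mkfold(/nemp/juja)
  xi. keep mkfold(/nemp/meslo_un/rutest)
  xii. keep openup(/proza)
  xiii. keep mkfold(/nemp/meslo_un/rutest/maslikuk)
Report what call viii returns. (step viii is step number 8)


Using keep strike passing p='/kibe', → ok.
I call keep etch passing p='/pli_ub', c='nopru', yielding created.
Calling keep etch passing p='/grizus', c='flabal', and get created.
I invoke keep shunt passing s='/pli_ub', d='/proza', and observe ok.
I invoke keep mkfold passing p='/nemp', giving ok.
I use keep mkfold passing p='/nemp/fukagrar', which returns ok.
I invoke keep peekin passing p='/nemp/fukagrar', and get [].
I run keep peekin passing p='/': [grimi, grizus, nemp/, proza].
Then keep mkfold passing p='/nemp/meslo_un', and see ok.
Then keep mkfold passing p='/nemp/juja': ok.
I call keep mkfold passing p='/nemp/meslo_un/rutest', and observe ok.
Next I call keep openup passing p='/proza', — result: nopru.
I run keep mkfold passing p='/nemp/meslo_un/rutest/maslikuk', yielding ok.

Answer: [grimi, grizus, nemp/, proza]


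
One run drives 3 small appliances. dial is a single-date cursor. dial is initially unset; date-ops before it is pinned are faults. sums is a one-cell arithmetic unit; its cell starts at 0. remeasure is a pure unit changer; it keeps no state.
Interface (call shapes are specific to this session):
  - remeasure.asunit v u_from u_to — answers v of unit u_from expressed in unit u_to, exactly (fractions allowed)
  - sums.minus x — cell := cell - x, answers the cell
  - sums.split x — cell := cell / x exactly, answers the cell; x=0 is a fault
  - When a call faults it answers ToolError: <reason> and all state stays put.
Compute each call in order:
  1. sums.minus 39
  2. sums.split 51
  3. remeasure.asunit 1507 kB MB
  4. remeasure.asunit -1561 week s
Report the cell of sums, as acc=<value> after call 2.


Answer: acc=-13/17

Derivation:
# sums.minus(x→39) -> -39
# sums.split(x→51) -> -13/17
# remeasure.asunit(v→1507, u_from→kB, u_to→MB) -> 1507/1000
# remeasure.asunit(v→-1561, u_from→week, u_to→s) -> -944092800


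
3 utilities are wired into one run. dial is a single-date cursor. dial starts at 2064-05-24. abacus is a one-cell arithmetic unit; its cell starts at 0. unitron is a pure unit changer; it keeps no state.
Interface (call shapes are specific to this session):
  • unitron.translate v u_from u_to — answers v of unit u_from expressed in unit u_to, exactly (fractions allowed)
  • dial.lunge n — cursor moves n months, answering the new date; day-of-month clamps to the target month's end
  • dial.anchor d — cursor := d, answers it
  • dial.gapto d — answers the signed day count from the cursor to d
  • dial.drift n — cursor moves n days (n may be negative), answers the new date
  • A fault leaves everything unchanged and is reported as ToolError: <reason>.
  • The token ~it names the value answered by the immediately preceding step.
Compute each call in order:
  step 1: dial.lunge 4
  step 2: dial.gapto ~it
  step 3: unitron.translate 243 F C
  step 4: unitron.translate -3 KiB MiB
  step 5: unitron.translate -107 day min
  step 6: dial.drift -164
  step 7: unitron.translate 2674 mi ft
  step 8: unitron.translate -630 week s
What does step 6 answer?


[in] dial.lunge n=4
  2064-09-24
[in] dial.gapto d=~it
  0
[in] unitron.translate v=243 u_from=F u_to=C
  1055/9
[in] unitron.translate v=-3 u_from=KiB u_to=MiB
  -3/1024
[in] unitron.translate v=-107 u_from=day u_to=min
  -154080
[in] dial.drift n=-164
  2064-04-13
[in] unitron.translate v=2674 u_from=mi u_to=ft
  14118720
[in] unitron.translate v=-630 u_from=week u_to=s
  -381024000

Answer: 2064-04-13


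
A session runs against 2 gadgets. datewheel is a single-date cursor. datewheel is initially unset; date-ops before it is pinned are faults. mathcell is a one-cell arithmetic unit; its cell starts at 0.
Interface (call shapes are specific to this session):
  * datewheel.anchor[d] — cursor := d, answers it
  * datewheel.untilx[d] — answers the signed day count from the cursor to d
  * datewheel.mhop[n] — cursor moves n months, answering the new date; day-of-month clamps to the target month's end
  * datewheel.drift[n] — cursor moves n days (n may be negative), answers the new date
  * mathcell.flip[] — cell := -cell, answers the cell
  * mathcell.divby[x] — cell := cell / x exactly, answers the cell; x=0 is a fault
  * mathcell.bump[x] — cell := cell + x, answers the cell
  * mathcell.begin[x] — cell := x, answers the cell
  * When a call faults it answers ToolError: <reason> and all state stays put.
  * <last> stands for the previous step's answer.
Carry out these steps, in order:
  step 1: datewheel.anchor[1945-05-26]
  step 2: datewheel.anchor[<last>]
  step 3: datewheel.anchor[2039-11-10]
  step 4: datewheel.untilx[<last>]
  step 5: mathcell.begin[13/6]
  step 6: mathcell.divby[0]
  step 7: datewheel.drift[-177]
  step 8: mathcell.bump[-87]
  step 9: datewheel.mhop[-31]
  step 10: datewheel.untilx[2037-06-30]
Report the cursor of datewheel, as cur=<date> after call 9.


CALL anchor[d: 1945-05-26]
RET  1945-05-26
CALL anchor[d: <last>]
RET  1945-05-26
CALL anchor[d: 2039-11-10]
RET  2039-11-10
CALL untilx[d: <last>]
RET  0
CALL begin[x: 13/6]
RET  13/6
CALL divby[x: 0]
RET  ToolError: division by zero
CALL drift[n: -177]
RET  2039-05-17
CALL bump[x: -87]
RET  -509/6
CALL mhop[n: -31]
RET  2036-10-17
CALL untilx[d: 2037-06-30]
RET  256

Answer: cur=2036-10-17


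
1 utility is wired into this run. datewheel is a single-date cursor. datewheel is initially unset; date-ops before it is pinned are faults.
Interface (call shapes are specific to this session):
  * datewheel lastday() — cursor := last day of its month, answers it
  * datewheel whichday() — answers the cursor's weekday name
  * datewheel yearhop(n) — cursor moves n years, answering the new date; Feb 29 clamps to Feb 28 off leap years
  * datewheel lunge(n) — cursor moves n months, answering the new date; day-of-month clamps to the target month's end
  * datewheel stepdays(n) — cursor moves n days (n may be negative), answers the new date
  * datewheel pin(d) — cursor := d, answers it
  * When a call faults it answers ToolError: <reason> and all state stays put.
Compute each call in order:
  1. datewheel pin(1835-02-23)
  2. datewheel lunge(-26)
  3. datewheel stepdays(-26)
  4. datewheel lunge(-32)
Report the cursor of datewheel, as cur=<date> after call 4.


I call datewheel pin using 1835-02-23, and see 1835-02-23.
I call datewheel lunge using -26, and get 1832-12-23.
Using datewheel stepdays using -26: 1832-11-27.
Now I run datewheel lunge using -32, and get 1830-03-27.

Answer: cur=1830-03-27


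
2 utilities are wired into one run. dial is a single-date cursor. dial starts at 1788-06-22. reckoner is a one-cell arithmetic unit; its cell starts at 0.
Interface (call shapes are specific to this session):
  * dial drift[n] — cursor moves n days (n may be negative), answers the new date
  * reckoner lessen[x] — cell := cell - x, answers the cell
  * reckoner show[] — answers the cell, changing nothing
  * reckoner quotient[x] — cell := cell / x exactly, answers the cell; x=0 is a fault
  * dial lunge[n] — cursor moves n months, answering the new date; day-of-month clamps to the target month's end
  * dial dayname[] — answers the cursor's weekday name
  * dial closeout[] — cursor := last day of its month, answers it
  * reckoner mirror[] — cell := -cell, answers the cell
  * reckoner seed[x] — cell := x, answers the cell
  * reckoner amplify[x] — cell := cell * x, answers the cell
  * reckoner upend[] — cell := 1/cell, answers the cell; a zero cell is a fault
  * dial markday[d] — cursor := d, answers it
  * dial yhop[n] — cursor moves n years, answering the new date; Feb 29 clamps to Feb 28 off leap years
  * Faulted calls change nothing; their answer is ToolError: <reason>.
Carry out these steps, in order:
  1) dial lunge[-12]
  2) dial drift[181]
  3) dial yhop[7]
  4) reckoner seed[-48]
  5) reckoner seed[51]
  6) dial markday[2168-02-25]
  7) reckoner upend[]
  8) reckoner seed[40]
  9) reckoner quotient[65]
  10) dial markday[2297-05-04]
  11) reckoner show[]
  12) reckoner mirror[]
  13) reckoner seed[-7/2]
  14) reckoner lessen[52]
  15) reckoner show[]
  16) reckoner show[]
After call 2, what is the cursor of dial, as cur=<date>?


% 1. dial lunge(n: -12) == 1787-06-22
% 2. dial drift(n: 181) == 1787-12-20
% 3. dial yhop(n: 7) == 1794-12-20
% 4. reckoner seed(x: -48) == -48
% 5. reckoner seed(x: 51) == 51
% 6. dial markday(d: 2168-02-25) == 2168-02-25
% 7. reckoner upend() == 1/51
% 8. reckoner seed(x: 40) == 40
% 9. reckoner quotient(x: 65) == 8/13
% 10. dial markday(d: 2297-05-04) == 2297-05-04
% 11. reckoner show() == 8/13
% 12. reckoner mirror() == -8/13
% 13. reckoner seed(x: -7/2) == -7/2
% 14. reckoner lessen(x: 52) == -111/2
% 15. reckoner show() == -111/2
% 16. reckoner show() == -111/2

Answer: cur=1787-12-20


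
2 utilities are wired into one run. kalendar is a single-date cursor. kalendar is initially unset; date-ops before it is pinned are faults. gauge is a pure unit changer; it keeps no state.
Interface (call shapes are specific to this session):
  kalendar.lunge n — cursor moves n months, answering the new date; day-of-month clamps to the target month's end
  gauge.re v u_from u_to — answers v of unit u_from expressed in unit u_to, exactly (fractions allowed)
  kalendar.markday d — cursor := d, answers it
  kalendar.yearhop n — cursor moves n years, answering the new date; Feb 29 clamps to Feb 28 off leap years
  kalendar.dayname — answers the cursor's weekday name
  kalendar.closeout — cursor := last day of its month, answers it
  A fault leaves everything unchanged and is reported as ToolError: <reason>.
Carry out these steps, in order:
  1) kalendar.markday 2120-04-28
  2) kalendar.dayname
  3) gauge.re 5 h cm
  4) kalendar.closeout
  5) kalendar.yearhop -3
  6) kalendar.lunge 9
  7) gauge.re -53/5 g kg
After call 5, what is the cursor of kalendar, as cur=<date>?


>> markday(d=2120-04-28)
<< 2120-04-28
>> dayname()
<< Sunday
>> re(v=5, u_from=h, u_to=cm)
<< ToolError: incompatible units
>> closeout()
<< 2120-04-30
>> yearhop(n=-3)
<< 2117-04-30
>> lunge(n=9)
<< 2118-01-30
>> re(v=-53/5, u_from=g, u_to=kg)
<< -53/5000

Answer: cur=2117-04-30


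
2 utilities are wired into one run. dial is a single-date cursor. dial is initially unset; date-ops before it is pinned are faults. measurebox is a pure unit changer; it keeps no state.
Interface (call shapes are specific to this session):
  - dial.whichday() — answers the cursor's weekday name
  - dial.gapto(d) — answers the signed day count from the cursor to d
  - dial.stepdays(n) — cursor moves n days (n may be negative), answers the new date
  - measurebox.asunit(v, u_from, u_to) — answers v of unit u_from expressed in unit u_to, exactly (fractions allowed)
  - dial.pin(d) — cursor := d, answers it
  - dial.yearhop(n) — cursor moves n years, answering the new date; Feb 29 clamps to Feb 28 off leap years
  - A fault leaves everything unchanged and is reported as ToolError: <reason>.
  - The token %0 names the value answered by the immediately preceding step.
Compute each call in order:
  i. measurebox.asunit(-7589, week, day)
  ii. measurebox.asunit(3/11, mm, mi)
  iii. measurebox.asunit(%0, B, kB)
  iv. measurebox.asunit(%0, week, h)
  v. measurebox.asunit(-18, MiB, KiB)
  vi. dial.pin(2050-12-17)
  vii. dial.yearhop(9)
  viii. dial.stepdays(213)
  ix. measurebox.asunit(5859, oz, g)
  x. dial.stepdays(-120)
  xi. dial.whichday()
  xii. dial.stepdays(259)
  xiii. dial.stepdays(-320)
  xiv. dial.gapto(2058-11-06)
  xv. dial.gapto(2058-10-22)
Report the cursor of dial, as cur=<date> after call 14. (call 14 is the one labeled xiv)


Answer: cur=2060-01-18

Derivation:
==> measurebox.asunit(v=-7589, u_from=week, u_to=day)
<== -53123
==> measurebox.asunit(v=3/11, u_from=mm, u_to=mi)
<== 1/5900928
==> measurebox.asunit(v=%0, u_from=B, u_to=kB)
<== 1/5900928000
==> measurebox.asunit(v=%0, u_from=week, u_to=h)
<== 7/245872000
==> measurebox.asunit(v=-18, u_from=MiB, u_to=KiB)
<== -18432
==> dial.pin(d=2050-12-17)
<== 2050-12-17
==> dial.yearhop(n=9)
<== 2059-12-17
==> dial.stepdays(n=213)
<== 2060-07-17
==> measurebox.asunit(v=5859, u_from=oz, u_to=g)
<== 265759769583/1600000
==> dial.stepdays(n=-120)
<== 2060-03-19
==> dial.whichday()
<== Friday
==> dial.stepdays(n=259)
<== 2060-12-03
==> dial.stepdays(n=-320)
<== 2060-01-18
==> dial.gapto(d=2058-11-06)
<== -438
==> dial.gapto(d=2058-10-22)
<== -453


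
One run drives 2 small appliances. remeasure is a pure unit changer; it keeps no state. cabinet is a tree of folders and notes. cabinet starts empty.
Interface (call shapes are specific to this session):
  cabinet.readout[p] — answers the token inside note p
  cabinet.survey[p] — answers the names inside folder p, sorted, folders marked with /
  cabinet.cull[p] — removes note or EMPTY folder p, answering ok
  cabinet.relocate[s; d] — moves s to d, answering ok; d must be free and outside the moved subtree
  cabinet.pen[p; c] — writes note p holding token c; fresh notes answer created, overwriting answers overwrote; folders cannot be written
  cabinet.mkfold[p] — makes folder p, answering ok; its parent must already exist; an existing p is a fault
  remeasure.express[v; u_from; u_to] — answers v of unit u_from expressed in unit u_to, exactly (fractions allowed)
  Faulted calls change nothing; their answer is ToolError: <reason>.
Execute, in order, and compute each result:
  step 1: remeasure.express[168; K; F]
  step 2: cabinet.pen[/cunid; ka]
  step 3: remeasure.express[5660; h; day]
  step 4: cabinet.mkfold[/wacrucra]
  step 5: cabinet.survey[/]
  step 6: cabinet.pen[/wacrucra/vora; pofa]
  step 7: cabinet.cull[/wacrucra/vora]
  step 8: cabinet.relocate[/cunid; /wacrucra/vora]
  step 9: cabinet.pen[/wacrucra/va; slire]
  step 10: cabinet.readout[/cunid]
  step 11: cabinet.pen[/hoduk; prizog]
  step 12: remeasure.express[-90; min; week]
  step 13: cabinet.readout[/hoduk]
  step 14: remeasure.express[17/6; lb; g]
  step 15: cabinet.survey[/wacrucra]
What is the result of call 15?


% express v: 168 u_from: K u_to: F
  -15727/100
% pen p: /cunid c: ka
  created
% express v: 5660 u_from: h u_to: day
  1415/6
% mkfold p: /wacrucra
  ok
% survey p: /
  [cunid, wacrucra/]
% pen p: /wacrucra/vora c: pofa
  created
% cull p: /wacrucra/vora
  ok
% relocate s: /cunid d: /wacrucra/vora
  ok
% pen p: /wacrucra/va c: slire
  created
% readout p: /cunid
  ToolError: not found
% pen p: /hoduk c: prizog
  created
% express v: -90 u_from: min u_to: week
  -1/112
% readout p: /hoduk
  prizog
% express v: 17/6 u_from: lb u_to: g
  771107029/600000
% survey p: /wacrucra
  [va, vora]

Answer: [va, vora]


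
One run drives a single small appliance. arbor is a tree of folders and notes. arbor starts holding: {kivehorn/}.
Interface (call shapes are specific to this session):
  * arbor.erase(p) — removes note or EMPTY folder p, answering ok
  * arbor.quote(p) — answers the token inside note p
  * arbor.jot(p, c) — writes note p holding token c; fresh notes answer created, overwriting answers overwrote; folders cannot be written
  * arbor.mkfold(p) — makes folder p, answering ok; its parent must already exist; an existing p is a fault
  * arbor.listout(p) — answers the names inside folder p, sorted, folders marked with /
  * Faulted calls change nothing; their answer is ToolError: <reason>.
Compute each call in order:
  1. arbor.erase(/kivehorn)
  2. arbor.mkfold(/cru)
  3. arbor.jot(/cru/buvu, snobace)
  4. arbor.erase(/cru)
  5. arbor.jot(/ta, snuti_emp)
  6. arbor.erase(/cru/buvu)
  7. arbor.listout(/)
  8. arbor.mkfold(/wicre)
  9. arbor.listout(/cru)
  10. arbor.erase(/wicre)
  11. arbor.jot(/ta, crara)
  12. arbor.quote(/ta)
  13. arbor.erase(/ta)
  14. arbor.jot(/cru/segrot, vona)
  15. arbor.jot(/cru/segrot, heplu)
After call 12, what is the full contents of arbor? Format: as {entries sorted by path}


! 1. arbor.erase(p='/kivehorn') => ok
! 2. arbor.mkfold(p='/cru') => ok
! 3. arbor.jot(p='/cru/buvu', c='snobace') => created
! 4. arbor.erase(p='/cru') => ToolError: not empty
! 5. arbor.jot(p='/ta', c='snuti_emp') => created
! 6. arbor.erase(p='/cru/buvu') => ok
! 7. arbor.listout(p='/') => [cru/, ta]
! 8. arbor.mkfold(p='/wicre') => ok
! 9. arbor.listout(p='/cru') => []
! 10. arbor.erase(p='/wicre') => ok
! 11. arbor.jot(p='/ta', c='crara') => overwrote
! 12. arbor.quote(p='/ta') => crara
! 13. arbor.erase(p='/ta') => ok
! 14. arbor.jot(p='/cru/segrot', c='vona') => created
! 15. arbor.jot(p='/cru/segrot', c='heplu') => overwrote

Answer: {cru/, ta=crara}
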